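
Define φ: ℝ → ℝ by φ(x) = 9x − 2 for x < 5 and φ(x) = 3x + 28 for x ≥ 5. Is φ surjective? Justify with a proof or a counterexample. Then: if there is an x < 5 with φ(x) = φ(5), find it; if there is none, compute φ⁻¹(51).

Both pieces are strictly increasing (slopes 9 and 3), so each is injective on its own interval.
The left piece maps (−∞, 5) onto (−∞, 43); the right piece maps [5, ∞) onto [43, ∞).
These images together cover ℝ, so φ is surjective.
Because the two images are disjoint, no x < 5 has φ(x) = φ(5), so we compute φ⁻¹(51): 51 lies in [43, ∞), so solve 3x + 28 = 51: x = (51 − 28)/3 = 23/3.

23/3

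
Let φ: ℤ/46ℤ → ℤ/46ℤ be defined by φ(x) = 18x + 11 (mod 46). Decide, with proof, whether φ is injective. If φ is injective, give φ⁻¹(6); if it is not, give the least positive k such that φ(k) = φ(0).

23

We have gcd(18, 46) = 2 > 1. Taking x_1 = 0 and x_2 = 23: φ(0) = 11 and φ(23) = 18·23 + 11 = 425 ≡ 11 (mod 46).
So φ(0) = φ(23) while 0 ≠ 23, so φ is not injective.
Since φ is not injective, we find the least positive k with φ(k) = φ(0): this means 18k ≡ 0 (mod 46), i.e. 46 ∣ 18k. Since gcd(18, 46) = 2, dividing through by 2 this holds exactly when 23 ∣ 9k, and as gcd(9, 23) = 1, exactly when 23 ∣ k.
The smallest positive such k is 23.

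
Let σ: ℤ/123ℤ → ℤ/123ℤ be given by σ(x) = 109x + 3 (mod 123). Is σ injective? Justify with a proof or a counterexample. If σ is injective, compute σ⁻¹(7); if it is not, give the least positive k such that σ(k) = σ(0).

70

Suppose σ(u) = σ(v) in ℤ/123ℤ. Then 109u + 3 ≡ 109v + 3 (mod 123), thus 109(u − v) ≡ 0 (mod 123).
Since gcd(109, 123) = 1, 109 is invertible modulo 123, therefore u − v ≡ 0 (mod 123), i.e. u = v.
Thus σ is injective.
We now compute 109⁻¹ mod 123 explicitly. Euclid's algorithm: 123 = 1·109 + 14, 109 = 7·14 + 11, 14 = 1·11 + 3, 11 = 3·3 + 2, 3 = 1·2 + 1; back-substituting gives 1 = 79·109 − 70·123, so 109⁻¹ ≡ 79 (mod 123).
Since σ is injective, we compute σ⁻¹(7): solve 109x + 3 ≡ 7 (mod 123), i.e. 109x ≡ 4 (mod 123).
Multiplying by 109⁻¹ = 79 gives x ≡ 79·4 = 316 = 2·123 + 70 ≡ 70 (mod 123).
Check: σ(70) = 109·70 + 3 = 7633 = 62·123 + 7 ≡ 7 (mod 123).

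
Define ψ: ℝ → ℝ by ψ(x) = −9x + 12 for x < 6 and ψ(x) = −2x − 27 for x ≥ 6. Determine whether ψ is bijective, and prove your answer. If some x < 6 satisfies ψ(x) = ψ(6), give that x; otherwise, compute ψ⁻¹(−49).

17/3

Both pieces are strictly decreasing (slopes −9 and −2), so each is injective on its own interval.
The left piece maps (−∞, 6) onto (−42, ∞); the right piece maps [6, ∞) onto (−∞, −39].
These images overlap. In particular ψ(6) = −39 (right piece), and solving −9x + 12 = −39 on the left piece gives x = 17/3 < 6.
So ψ(17/3) = ψ(6) with 17/3 ≠ 6, and ψ is not injective, hence not bijective. This x = 17/3 is the requested value below 6.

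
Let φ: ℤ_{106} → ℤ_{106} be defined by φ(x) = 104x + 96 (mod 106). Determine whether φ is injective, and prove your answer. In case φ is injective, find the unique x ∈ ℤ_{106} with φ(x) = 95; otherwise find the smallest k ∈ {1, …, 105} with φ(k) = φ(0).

We have gcd(104, 106) = 2 > 1. Taking s = 0 and t = 53: φ(0) = 96 and φ(53) = 104·53 + 96 = 5608 ≡ 96 (mod 106).
So φ(0) = φ(53) while 0 ≠ 53, so φ is not injective.
Since φ is not injective, we find the least positive k with φ(k) = φ(0): this means 104k ≡ 0 (mod 106), i.e. 106 ∣ 104k. Since gcd(104, 106) = 2, dividing through by 2 this holds exactly when 53 ∣ 52k, and as gcd(52, 53) = 1, exactly when 53 ∣ k.
The smallest positive such k is 53.

53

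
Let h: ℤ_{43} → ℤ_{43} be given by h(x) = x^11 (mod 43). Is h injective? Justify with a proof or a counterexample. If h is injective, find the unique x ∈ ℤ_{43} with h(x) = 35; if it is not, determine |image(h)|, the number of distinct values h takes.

Since 43 is prime, the nonzero elements of ℤ_{43} form a cyclic group of order 42.
As gcd(11, 42) = 1, raising to the 11th power is a bijection on this group: if x_1^11 ≡ x_2^11 then (x_1x_2^{−1})^11 = 1, and the only element of order dividing gcd(11, 42) = 1 is 1, so x_1 = x_2.
With h(0) = 0 this makes h injective on all of ℤ_{43}, hence bijective (finite equal-size domain and codomain). In particular h is injective.
Since h is injective, we find the preimage of 35. The inverse of x ↦ x^11 on (ℤ_{43})^× is x ↦ x^23, because 11·23 = 253 = 6·42 + 1 ≡ 1 (mod 42) and x^{42} = 1 for x ≠ 0 (Fermat). So h⁻¹(35) = 35^23 mod 43.
Repeated squaring mod 43: 35^1 ≡ 35, 35^2 ≡ 35² = 1225 ≡ 21, 35^4 ≡ 21² = 441 ≡ 11, 35^8 ≡ 11² = 121 ≡ 35, 35^16 ≡ 35² = 1225 ≡ 21. Since 23 = 16 + 4 + 2 + 1, 35^23 ≡ 21·11·21·35: 21·11 = 231 ≡ 16, then 16·21 = 336 ≡ 35, then 35·35 = 1225 ≡ 21. So 35^23 ≡ 21 (mod 43).
Hence h⁻¹(35) = 21.

21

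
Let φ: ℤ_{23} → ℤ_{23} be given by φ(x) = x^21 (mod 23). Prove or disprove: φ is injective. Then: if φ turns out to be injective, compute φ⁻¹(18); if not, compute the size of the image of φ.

9

Since 23 is prime, the nonzero elements of ℤ_{23} form a cyclic group of order 22.
As gcd(21, 22) = 1, raising to the 21st power is a bijection on this group: if u^21 ≡ v^21 then (uv^{−1})^21 = 1, and the only element of order dividing gcd(21, 22) = 1 is 1, so u = v.
With φ(0) = 0 this makes φ injective on all of ℤ_{23}, hence bijective (finite equal-size domain and codomain). In particular φ is injective.
Since φ is injective, we find the preimage of 18. The inverse of x ↦ x^21 on (ℤ_{23})^× is x ↦ x^21, because 21·21 = 441 = 20·22 + 1 ≡ 1 (mod 22) and x^{22} = 1 for x ≠ 0 (Fermat). So φ⁻¹(18) = 18^21 mod 23.
Repeated squaring mod 23: 18^1 ≡ 18, 18^2 ≡ 18² = 324 ≡ 2, 18^4 ≡ 2² = 4, 18^8 ≡ 4² = 16, 18^16 ≡ 16² = 256 ≡ 3. Since 21 = 16 + 4 + 1, 18^21 ≡ 3·4·18: 3·4 = 12, then 12·18 = 216 ≡ 9. So 18^21 ≡ 9 (mod 23).
Hence φ⁻¹(18) = 9.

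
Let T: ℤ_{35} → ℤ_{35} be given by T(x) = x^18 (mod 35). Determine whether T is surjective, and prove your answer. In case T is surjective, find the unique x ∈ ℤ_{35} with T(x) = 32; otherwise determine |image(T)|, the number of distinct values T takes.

T(2): Repeated squaring mod 35: 2^1 ≡ 2, 2^2 ≡ 2² = 4, 2^4 ≡ 4² = 16, 2^8 ≡ 16² = 256 ≡ 11, 2^16 ≡ 11² = 121 ≡ 16. Since 18 = 16 + 2, 2^18 ≡ 16·4: 16·4 = 64 ≡ 29. So 2^18 ≡ 29 (mod 35).
T(3): Repeated squaring mod 35: 3^1 ≡ 3, 3^2 ≡ 3² = 9, 3^4 ≡ 9² = 81 ≡ 11, 3^8 ≡ 11² = 121 ≡ 16, 3^16 ≡ 16² = 256 ≡ 11. Since 18 = 16 + 2, 3^18 ≡ 11·9: 11·9 = 99 ≡ 29. So 3^18 ≡ 29 (mod 35).
So T(2) = T(3) = 29 while 2 ≠ 3, therefore T is not injective.
A non-injective map from the 35-element set ℤ_{35} to itself takes at most 34 distinct values, so it cannot be surjective. So T is not surjective.
Since T is not surjective, we determine |image(T)|. Computing x^18 mod 35 for each x (by repeated squaring, reducing mod 35 at every step), the values T(0), T(1), …, T(34) are: 0, 1, 29, 29, 1, 15, 1, 14, 29, 1, 15, 1, 29, 29, 21, 15, 1, 29, 29, 1, 15, 21, 29, 29, 1, 15, 1, 29, 14, 1, 15, 1, 29, 29, 1.
The distinct values are {0, 1, 14, 15, 21, 29}; there are 6 of them.

6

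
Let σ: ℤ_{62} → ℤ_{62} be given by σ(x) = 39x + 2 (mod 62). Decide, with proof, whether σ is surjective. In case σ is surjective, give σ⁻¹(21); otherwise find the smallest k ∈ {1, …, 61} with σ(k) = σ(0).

45

Since gcd(39, 62) = 1, 39 is invertible modulo 62. Euclid's algorithm: 62 = 1·39 + 23, 39 = 1·23 + 16, 23 = 1·16 + 7, 16 = 2·7 + 2, 7 = 3·2 + 1; back-substituting gives 1 = 35·39 − 22·62, so 39⁻¹ ≡ 35 (mod 62).
Then y ↦ 35(y − 2) is a two-sided inverse to σ, so every y ∈ ℤ_{62} has a preimage.
So σ is surjective.
Since σ is surjective, we compute σ⁻¹(21): solve 39x + 2 ≡ 21 (mod 62), i.e. 39x ≡ 19 (mod 62).
Multiplying by 39⁻¹ = 35 gives x ≡ 35·19 = 665 = 10·62 + 45 ≡ 45 (mod 62).
Check: σ(45) = 39·45 + 2 = 1757 = 28·62 + 21 ≡ 21 (mod 62).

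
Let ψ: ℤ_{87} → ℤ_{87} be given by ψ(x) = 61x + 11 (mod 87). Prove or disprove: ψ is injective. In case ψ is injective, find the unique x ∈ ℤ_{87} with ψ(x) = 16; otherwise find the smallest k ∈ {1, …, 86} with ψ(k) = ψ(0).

50

Recall: injectivity means: for all a, b in the domain, ψ(a) = ψ(b) implies a = b.
Suppose ψ(a) = ψ(b) in ℤ_{87}. Then 61a + 11 ≡ 61b + 11 (mod 87), therefore 61(a − b) ≡ 0 (mod 87).
Since gcd(61, 87) = 1, 61 is invertible modulo 87, so a − b ≡ 0 (mod 87), i.e. a = b.
Hence ψ is injective.
We now compute 61⁻¹ mod 87 explicitly. Euclid's algorithm: 87 = 1·61 + 26, 61 = 2·26 + 9, 26 = 2·9 + 8, 9 = 1·8 + 1; back-substituting gives 1 = 10·61 − 7·87, so 61⁻¹ ≡ 10 (mod 87).
Since ψ is injective, we find ψ⁻¹(16): we need 61x ≡ 16 − 11 ≡ 5 (mod 87). Using 61⁻¹ = 10: x ≡ 10·5 = 50, so x = 50.
Check: ψ(50) = 61·50 + 11 = 3061 = 35·87 + 16 ≡ 16 (mod 87).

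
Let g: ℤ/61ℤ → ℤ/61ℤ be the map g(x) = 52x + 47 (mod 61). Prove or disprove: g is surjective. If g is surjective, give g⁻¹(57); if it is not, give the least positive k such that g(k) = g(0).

26

By definition, surjectivity means every element of the codomain has a preimage under g.
Since gcd(52, 61) = 1, 52 is invertible modulo 61. Euclid's algorithm: 61 = 1·52 + 9, 52 = 5·9 + 7, 9 = 1·7 + 2, 7 = 3·2 + 1; back-substituting gives 1 = 27·52 − 23·61, so 52⁻¹ ≡ 27 (mod 61).
For any y ∈ ℤ/61ℤ, x = 27(y − 47) mod 61 satisfies g(x) = 52·27(y − 47) + 47 ≡ y (since 52·27 ≡ 1 mod 61). So every y has a preimage.
Thus g is surjective.
Since g is surjective, we find g⁻¹(57): we need 52x ≡ 57 − 47 ≡ 10 (mod 61). Using 52⁻¹ = 27: x ≡ 27·10 = 270 = 4·61 + 26, so x = 26.
Check: g(26) = 52·26 + 47 = 1399 = 22·61 + 57 ≡ 57 (mod 61).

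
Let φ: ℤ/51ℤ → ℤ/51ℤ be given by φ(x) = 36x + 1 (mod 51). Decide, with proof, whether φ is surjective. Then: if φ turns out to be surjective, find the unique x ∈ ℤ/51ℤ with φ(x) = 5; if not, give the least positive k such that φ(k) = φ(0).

17

By definition, surjectivity means every element of the codomain has a preimage under φ.
Since gcd(36, 51) = 3, we have 36x ≡ 0 (mod 3) for all x, so φ(x) ≡ 1 (mod 3).
But 0 ≢ 1 (mod 3), so 0 ∈ ℤ/51ℤ has no preimage. So φ is not surjective.
Since φ is not surjective, we find the least positive k with φ(k) = φ(0): this means 36k ≡ 0 (mod 51), i.e. 51 ∣ 36k. Since gcd(36, 51) = 3, dividing through by 3 this holds exactly when 17 ∣ 12k, and as gcd(12, 17) = 1, exactly when 17 ∣ k.
The smallest positive such k is 17.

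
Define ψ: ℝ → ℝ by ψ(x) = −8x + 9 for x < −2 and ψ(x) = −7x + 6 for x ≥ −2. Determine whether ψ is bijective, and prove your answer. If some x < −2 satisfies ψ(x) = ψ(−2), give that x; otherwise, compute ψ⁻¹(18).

Both pieces are strictly decreasing (slopes −8 and −7), so each is injective on its own interval.
The left piece maps (−∞, −2) onto (25, ∞); the right piece maps [−2, ∞) onto (−∞, 20].
The images leave a gap (25 has no preimage), so ψ is not surjective, hence not bijective.
Because the two images are disjoint, no x < −2 has ψ(x) = ψ(−2), so we compute ψ⁻¹(18): 18 lies in (−∞, 20], so solve −7x + 6 = 18: x = (18 − 6)/(−7) = −12/7.

-12/7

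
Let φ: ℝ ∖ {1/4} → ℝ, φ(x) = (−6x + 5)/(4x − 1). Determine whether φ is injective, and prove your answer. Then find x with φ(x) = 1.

3/5

Suppose φ(x_1) = φ(x_2). Cross-multiplying: (−6x_1 + 5)(4x_2 − 1) = (−6x_2 + 5)(4x_1 − 1).
Expanding both sides and cancelling the symmetric terms leaves −14·(x_1 − x_2) = 0. Since −14 ≠ 0, x_1 = x_2. Thus φ is injective.
Solving φ(x) = 1: cross-multiplying gives −6x + 5 = 1(4x − 1), which rearranges to −10x = −6, so x = 3/5.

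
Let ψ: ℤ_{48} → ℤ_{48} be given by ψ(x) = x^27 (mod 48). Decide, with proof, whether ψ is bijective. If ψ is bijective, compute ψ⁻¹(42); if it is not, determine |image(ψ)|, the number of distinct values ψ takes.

27

ψ(0) = 0^27 = 0.
ψ(6): Repeated squaring mod 48: 6^1 ≡ 6, 6^2 ≡ 6² = 36, 6^4 ≡ 36² = 1296 ≡ 0, 6^8 ≡ 0² = 0, 6^16 ≡ 0² = 0. Since 27 = 16 + 8 + 2 + 1, 6^27 ≡ 0·0·36·6: 0·0 = 0, then 0·36 = 0, then 0·6 = 0. So 6^27 ≡ 0 (mod 48).
So ψ(0) = ψ(6) = 0 while 0 ≠ 6, thus ψ is not injective, hence not bijective.
Since ψ is not bijective, we determine |image(ψ)|. Computing x^27 mod 48 for each x (by repeated squaring, reducing mod 48 at every step), the values ψ(0), ψ(1), …, ψ(47) are: 0, 1, 32, 27, 16, 29, 0, 7, 32, 9, 16, 35, 0, 37, 32, 15, 16, 17, 0, 43, 32, 45, 16, 23, 0, 25, 32, 3, 16, 5, 0, 31, 32, 33, 16, 11, 0, 13, 32, 39, 16, 41, 0, 19, 32, 21, 16, 47.
The distinct values are {0, 1, 3, 5, 7, 9, 11, 13, 15, 16, 17, 19, 21, 23, 25, 27, 29, 31, 32, 33, 35, 37, 39, 41, 43, 45, 47}; there are 27 of them.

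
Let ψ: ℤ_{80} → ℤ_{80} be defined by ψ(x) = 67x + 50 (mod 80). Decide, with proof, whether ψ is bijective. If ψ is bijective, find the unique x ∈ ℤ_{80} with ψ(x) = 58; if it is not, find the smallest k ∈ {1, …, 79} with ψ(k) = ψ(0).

By definition, injectivity means: for all x_1, x_2 in the domain, ψ(x_1) = ψ(x_2) implies x_1 = x_2.
Suppose ψ(x_1) = ψ(x_2) in ℤ_{80}. Then 67x_1 + 50 ≡ 67x_2 + 50 (mod 80), so 67(x_1 − x_2) ≡ 0 (mod 80).
Since gcd(67, 80) = 1, 67 is invertible modulo 80, so x_1 − x_2 ≡ 0 (mod 80), i.e. x_1 = x_2.
We now compute 67⁻¹ mod 80 explicitly. Euclid's algorithm: 80 = 1·67 + 13, 67 = 5·13 + 2, 13 = 6·2 + 1; back-substituting gives 1 = 43·67 − 36·80, so 67⁻¹ ≡ 43 (mod 80).
For any y ∈ ℤ_{80}, x = 43(y − 50) mod 80 satisfies ψ(x) = 67·43(y − 50) + 50 ≡ y (since 67·43 ≡ 1 mod 80). So every y has a preimage.
Therefore ψ is bijective.
Since ψ is bijective, we compute ψ⁻¹(58): solve 67x + 50 ≡ 58 (mod 80), i.e. 67x ≡ 8 (mod 80).
Multiplying by 67⁻¹ = 43 gives x ≡ 43·8 = 344 = 4·80 + 24 ≡ 24 (mod 80).
Check: ψ(24) = 67·24 + 50 = 1658 = 20·80 + 58 ≡ 58 (mod 80).

24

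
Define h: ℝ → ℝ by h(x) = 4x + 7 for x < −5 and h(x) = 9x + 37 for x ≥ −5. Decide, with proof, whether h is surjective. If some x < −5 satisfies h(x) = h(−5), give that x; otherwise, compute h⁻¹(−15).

-11/2

Both pieces are strictly increasing (slopes 4 and 9), so each is injective on its own interval.
The left piece maps (−∞, −5) onto (−∞, −13); the right piece maps [−5, ∞) onto [−8, ∞).
The union (−∞, −13) ∪ [−8, ∞) omits the interval between −13 and −8; in particular −13 has no preimage. So h is not surjective.
Because the two images are disjoint, no x < −5 has h(x) = h(−5), so we compute h⁻¹(−15): −15 lies in (−∞, −13), so solve 4x + 7 = −15: x = (−15 − 7)/4 = −11/2.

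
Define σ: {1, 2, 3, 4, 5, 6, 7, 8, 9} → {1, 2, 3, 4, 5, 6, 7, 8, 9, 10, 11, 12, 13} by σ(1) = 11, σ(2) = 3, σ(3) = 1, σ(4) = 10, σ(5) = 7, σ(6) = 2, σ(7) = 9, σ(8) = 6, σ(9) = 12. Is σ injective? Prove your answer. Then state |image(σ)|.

9

The values σ(1), …, σ(9) are 11, 3, 1, 10, 7, 2, 9, 6, 12 — all distinct.
So σ(a) = σ(b) only when a = b, and σ is injective.
The image of σ is {1, 2, 3, 6, 7, 9, 10, 11, 12}, which has 9 elements.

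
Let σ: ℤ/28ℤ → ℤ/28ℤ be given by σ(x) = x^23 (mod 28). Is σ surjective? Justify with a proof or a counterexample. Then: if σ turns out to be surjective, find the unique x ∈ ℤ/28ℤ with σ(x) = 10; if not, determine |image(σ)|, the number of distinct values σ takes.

σ(0) = 0^23 = 0.
σ(14): Repeated squaring mod 28: 14^1 ≡ 14, 14^2 ≡ 14² = 196 ≡ 0, 14^4 ≡ 0² = 0, 14^8 ≡ 0² = 0, 14^16 ≡ 0² = 0. Since 23 = 16 + 4 + 2 + 1, 14^23 ≡ 0·0·0·14: 0·0 = 0, then 0·0 = 0, then 0·14 = 0. So 14^23 ≡ 0 (mod 28).
So σ(0) = σ(14) = 0 while 0 ≠ 14, thus σ is not injective.
A non-injective map from the 28-element set ℤ/28ℤ to itself takes at most 27 distinct values, so it cannot be surjective. Therefore σ is not surjective.
Since σ is not surjective, we determine |image(σ)|. Computing x^23 mod 28 for each x (by repeated squaring, reducing mod 28 at every step), the values σ(0), σ(1), …, σ(27) are: 0, 1, 4, 19, 16, 17, 20, 7, 8, 25, 12, 23, 24, 13, 0, 15, 4, 5, 16, 3, 20, 21, 8, 11, 12, 9, 24, 27.
The distinct values are {0, 1, 3, 4, 5, 7, 8, 9, 11, 12, 13, 15, 16, 17, 19, 20, 21, 23, 24, 25, 27}; there are 21 of them.

21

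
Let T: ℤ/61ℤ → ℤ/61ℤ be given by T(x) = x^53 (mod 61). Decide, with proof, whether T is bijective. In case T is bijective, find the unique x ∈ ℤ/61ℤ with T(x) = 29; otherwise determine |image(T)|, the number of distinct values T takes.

21

Since 61 is prime, the nonzero elements of ℤ/61ℤ form a cyclic group of order 60.
As gcd(53, 60) = 1, raising to the 53rd power is a bijection on this group: if a^53 ≡ b^53 then (ab^{−1})^53 = 1, and the only element of order dividing gcd(53, 60) = 1 is 1, so a = b.
With T(0) = 0 this makes T injective on all of ℤ/61ℤ, hence bijective (finite equal-size domain and codomain). In particular T is bijective.
Since T is bijective, we find the preimage of 29. The inverse of x ↦ x^53 on (ℤ/61ℤ)^× is x ↦ x^17, because 53·17 = 901 = 15·60 + 1 ≡ 1 (mod 60) and x^{60} = 1 for x ≠ 0 (Fermat). So T⁻¹(29) = 29^17 mod 61.
Repeated squaring mod 61: 29^1 ≡ 29, 29^2 ≡ 29² = 841 ≡ 48, 29^4 ≡ 48² = 2304 ≡ 47, 29^8 ≡ 47² = 2209 ≡ 13, 29^16 ≡ 13² = 169 ≡ 47. Since 17 = 16 + 1, 29^17 ≡ 47·29: 47·29 = 1363 ≡ 21. So 29^17 ≡ 21 (mod 61).
Hence T⁻¹(29) = 21.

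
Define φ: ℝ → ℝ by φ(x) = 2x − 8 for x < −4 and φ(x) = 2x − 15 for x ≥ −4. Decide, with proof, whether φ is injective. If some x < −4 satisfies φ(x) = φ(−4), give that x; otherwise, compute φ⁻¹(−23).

-15/2

Both pieces are strictly increasing (slopes 2 and 2), so each is injective on its own interval.
The left piece maps (−∞, −4) onto (−∞, −16); the right piece maps [−4, ∞) onto [−23, ∞).
These images overlap. In particular φ(−4) = −23 (right piece), and solving 2x − 8 = −23 on the left piece gives x = −15/2 < −4.
So φ(−15/2) = φ(−4) with −15/2 ≠ −4, and φ is not injective. This x = −15/2 is the requested value below −4.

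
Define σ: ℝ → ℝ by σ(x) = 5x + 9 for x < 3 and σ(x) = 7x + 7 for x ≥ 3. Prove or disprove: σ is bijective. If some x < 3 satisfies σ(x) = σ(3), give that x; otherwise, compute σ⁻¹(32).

Both pieces are strictly increasing (slopes 5 and 7), so each is injective on its own interval.
The left piece maps (−∞, 3) onto (−∞, 24); the right piece maps [3, ∞) onto [28, ∞).
The images leave a gap (24 has no preimage), so σ is not surjective, hence not bijective.
Because the two images are disjoint, no x < 3 has σ(x) = σ(3), so we compute σ⁻¹(32): 32 lies in [28, ∞), so solve 7x + 7 = 32: x = (32 − 7)/7 = 25/7.

25/7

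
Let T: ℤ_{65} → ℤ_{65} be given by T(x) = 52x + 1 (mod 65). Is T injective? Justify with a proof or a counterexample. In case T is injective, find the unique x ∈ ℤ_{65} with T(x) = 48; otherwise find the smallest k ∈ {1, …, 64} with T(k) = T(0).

We have gcd(52, 65) = 13 > 1. Taking u = 0 and v = 5: T(0) = 1 and T(5) = 52·5 + 1 = 261 ≡ 1 (mod 65).
So T(0) = T(5) while 0 ≠ 5, hence T is not injective.
Since T is not injective, we find the least positive k with T(k) = T(0): this means 52k ≡ 0 (mod 65), i.e. 65 ∣ 52k. Since gcd(52, 65) = 13, dividing through by 13 this holds exactly when 5 ∣ 4k, and as gcd(4, 5) = 1, exactly when 5 ∣ k.
The smallest positive such k is 5.

5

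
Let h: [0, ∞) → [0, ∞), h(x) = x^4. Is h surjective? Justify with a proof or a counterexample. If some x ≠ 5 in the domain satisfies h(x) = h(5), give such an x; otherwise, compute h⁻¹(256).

4

For any y ∈ [0, ∞), x = y^{1/4} ∈ [0, ∞) gives h(x) = y, so h is surjective.
Since x ↦ x^4 is strictly increasing on [0, ∞), it is injective there, so no x ≠ 5 in the domain has h(x) = h(5). We therefore compute h⁻¹(256) = 256^{1/4} = 4 (indeed 4^4 = 256).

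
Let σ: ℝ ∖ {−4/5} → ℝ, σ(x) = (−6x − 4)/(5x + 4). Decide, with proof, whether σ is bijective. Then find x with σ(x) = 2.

-3/4

If σ(x) = −6/5, cross-multiplying gives 5(−6x − 4) = −6(5x + 4), which simplifies to −20 = −24 — false.  So −6/5 has no preimage and σ is not surjective.
So σ is not bijective.
Solving σ(x) = 2: cross-multiplying gives −6x − 4 = 2(5x + 4), which rearranges to −16x = 12, so x = −3/4.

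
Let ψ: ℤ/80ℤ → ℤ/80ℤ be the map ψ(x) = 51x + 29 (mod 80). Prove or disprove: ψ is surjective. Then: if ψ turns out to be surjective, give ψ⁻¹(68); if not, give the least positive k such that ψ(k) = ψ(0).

Since gcd(51, 80) = 1, 51 is invertible modulo 80. Euclid's algorithm: 80 = 1·51 + 29, 51 = 1·29 + 22, 29 = 1·22 + 7, 22 = 3·7 + 1; back-substituting gives 1 = 11·51 − 7·80, so 51⁻¹ ≡ 11 (mod 80).
For any y ∈ ℤ/80ℤ, x = 11(y − 29) mod 80 satisfies ψ(x) = 51·11(y − 29) + 29 ≡ y (since 51·11 ≡ 1 mod 80). So every y has a preimage.
Thus ψ is surjective.
Since ψ is surjective, we find ψ⁻¹(68): we need 51x ≡ 68 − 29 ≡ 39 (mod 80). Using 51⁻¹ = 11: x ≡ 11·39 = 429 = 5·80 + 29, so x = 29.
Check: ψ(29) = 51·29 + 29 = 1508 = 18·80 + 68 ≡ 68 (mod 80).

29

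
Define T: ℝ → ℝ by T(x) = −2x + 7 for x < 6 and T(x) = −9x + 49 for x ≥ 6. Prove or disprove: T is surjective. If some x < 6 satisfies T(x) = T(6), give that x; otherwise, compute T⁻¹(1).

3

Both pieces are strictly decreasing (slopes −2 and −9), so each is injective on its own interval.
The left piece maps (−∞, 6) onto (−5, ∞); the right piece maps [6, ∞) onto (−∞, −5].
These images together cover ℝ, so T is surjective.
Because the two images are disjoint, no x < 6 has T(x) = T(6), so we compute T⁻¹(1): 1 lies in (−5, ∞), so solve −2x + 7 = 1: x = (1 − 7)/(−2) = 3.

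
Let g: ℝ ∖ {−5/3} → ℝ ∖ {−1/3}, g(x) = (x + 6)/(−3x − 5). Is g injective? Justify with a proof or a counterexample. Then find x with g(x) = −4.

Suppose g(u) = g(v). Cross-multiplying: (u + 6)(−3v − 5) = (v + 6)(−3u − 5).
Expanding both sides and cancelling the symmetric terms leaves 13·(u − v) = 0. Since 13 ≠ 0, u = v. Thus g is injective.
Solving g(x) = −4: cross-multiplying gives x + 6 = −4(−3x − 5), which rearranges to −11x = 14, so x = −14/11.

-14/11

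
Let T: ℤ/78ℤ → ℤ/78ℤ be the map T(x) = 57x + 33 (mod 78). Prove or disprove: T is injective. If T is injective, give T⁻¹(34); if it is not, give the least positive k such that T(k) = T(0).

26

Recall: T is injective if T(a) = T(b) implies a = b.
We have gcd(57, 78) = 3 > 1. Taking a = 0 and b = 26: T(0) = 33 and T(26) = 57·26 + 33 = 1515 ≡ 33 (mod 78).
So T(0) = T(26) while 0 ≠ 26, thus T is not injective.
Since T is not injective, we find the least positive k with T(k) = T(0): this means 57k ≡ 0 (mod 78), i.e. 78 ∣ 57k. Since gcd(57, 78) = 3, dividing through by 3 this holds exactly when 26 ∣ 19k, and as gcd(19, 26) = 1, exactly when 26 ∣ k.
The smallest positive such k is 26.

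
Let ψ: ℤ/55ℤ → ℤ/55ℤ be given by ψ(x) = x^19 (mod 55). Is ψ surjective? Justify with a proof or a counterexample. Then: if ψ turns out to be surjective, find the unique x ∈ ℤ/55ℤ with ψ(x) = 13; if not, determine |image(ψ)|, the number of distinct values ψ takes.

Computing x^19 mod 55 for each x (by repeated squaring, reducing mod 55 at every step), the values ψ(0), ψ(1), …, ψ(54) are: 0, 1, 28, 37, 14, 20, 46, 8, 7, 49, 10, 11, 23, 17, 4, 25, 31, 13, 52, 29, 5, 21, 33, 12, 39, 15, 36, 53, 2, 19, 40, 16, 43, 22, 34, 50, 26, 3, 42, 24, 30, 51, 38, 32, 44, 45, 6, 48, 47, 9, 35, 41, 18, 27, 54.
Every element of ℤ/55ℤ appears exactly once in this list, so ψ is a bijection, and in particular surjective.
Since ψ is surjective, we read off the preimage of 13 from the same table: ψ(17) = 13, so ψ⁻¹(13) = 17.

17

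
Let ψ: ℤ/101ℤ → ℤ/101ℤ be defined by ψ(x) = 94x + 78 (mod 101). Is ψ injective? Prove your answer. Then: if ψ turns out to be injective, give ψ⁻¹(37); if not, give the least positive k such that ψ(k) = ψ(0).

Recall that ψ is injective when ψ(u) = ψ(v) forces u = v.
If ψ(u) = ψ(v), then 94u ≡ 94v (mod 101). Because gcd(94, 101) = 1, we may cancel 94 to get u ≡ v (mod 101).
So ψ is injective.
We now compute 94⁻¹ mod 101 explicitly. Euclid's algorithm: 101 = 1·94 + 7, 94 = 13·7 + 3, 7 = 2·3 + 1; back-substituting gives 1 = 72·94 − 67·101, so 94⁻¹ ≡ 72 (mod 101).
Since ψ is injective, we compute ψ⁻¹(37): solve 94x + 78 ≡ 37 (mod 101), i.e. 94x ≡ 60 (mod 101).
Multiplying by 94⁻¹ = 72 gives x ≡ 72·60 = 4320 = 42·101 + 78 ≡ 78 (mod 101).
Check: ψ(78) = 94·78 + 78 = 7410 = 73·101 + 37 ≡ 37 (mod 101).

78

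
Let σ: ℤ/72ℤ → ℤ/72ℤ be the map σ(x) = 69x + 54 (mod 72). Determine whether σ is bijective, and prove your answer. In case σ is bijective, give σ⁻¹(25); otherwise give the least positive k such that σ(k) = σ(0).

We have gcd(69, 72) = 3 > 1. Taking u = 0 and v = 24: σ(0) = 54 and σ(24) = 69·24 + 54 = 1710 ≡ 54 (mod 72).
So σ(0) = σ(24) while 0 ≠ 24, hence σ is not injective, hence not bijective.
Since σ is not bijective, we find the least positive k with σ(k) = σ(0): this means 69k ≡ 0 (mod 72), i.e. 72 ∣ 69k. Since gcd(69, 72) = 3, dividing through by 3 this holds exactly when 24 ∣ 23k, and as gcd(23, 24) = 1, exactly when 24 ∣ k.
The smallest positive such k is 24.

24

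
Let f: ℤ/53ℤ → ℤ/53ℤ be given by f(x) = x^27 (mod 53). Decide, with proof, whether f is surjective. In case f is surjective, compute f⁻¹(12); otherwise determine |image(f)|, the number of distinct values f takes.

Since 53 is prime, the nonzero elements of ℤ/53ℤ form a cyclic group of order 52.
As gcd(27, 52) = 1, raising to the 27th power is a bijection on this group: if s^27 ≡ t^27 then (st^{−1})^27 = 1, and the only element of order dividing gcd(27, 52) = 1 is 1, so s = t.
With f(0) = 0 this makes f injective on all of ℤ/53ℤ, hence bijective (finite equal-size domain and codomain). In particular f is surjective.
Since f is surjective, we find the preimage of 12. The inverse of x ↦ x^27 on (ℤ/53ℤ)^× is x ↦ x^27, because 27·27 = 729 = 14·52 + 1 ≡ 1 (mod 52) and x^{52} = 1 for x ≠ 0 (Fermat). So f⁻¹(12) = 12^27 mod 53.
Repeated squaring mod 53: 12^1 ≡ 12, 12^2 ≡ 12² = 144 ≡ 38, 12^4 ≡ 38² = 1444 ≡ 13, 12^8 ≡ 13² = 169 ≡ 10, 12^16 ≡ 10² = 100 ≡ 47. Since 27 = 16 + 8 + 2 + 1, 12^27 ≡ 47·10·38·12: 47·10 = 470 ≡ 46, then 46·38 = 1748 ≡ 52, then 52·12 = 624 ≡ 41. So 12^27 ≡ 41 (mod 53).
Hence f⁻¹(12) = 41.

41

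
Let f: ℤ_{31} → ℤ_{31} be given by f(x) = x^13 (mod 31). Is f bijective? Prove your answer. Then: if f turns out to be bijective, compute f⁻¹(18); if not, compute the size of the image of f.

Since 31 is prime, the nonzero elements of ℤ_{31} form a cyclic group of order 30.
As gcd(13, 30) = 1, raising to the 13th power is a bijection on this group: if s^13 ≡ t^13 then (st^{−1})^13 = 1, and the only element of order dividing gcd(13, 30) = 1 is 1, so s = t.
With f(0) = 0 this makes f injective on all of ℤ_{31}, hence bijective (finite equal-size domain and codomain). In particular f is bijective.
Since f is bijective, we find the preimage of 18. The inverse of x ↦ x^13 on (ℤ_{31})^× is x ↦ x^7, because 13·7 = 91 = 3·30 + 1 ≡ 1 (mod 30) and x^{30} = 1 for x ≠ 0 (Fermat). So f⁻¹(18) = 18^7 mod 31.
Repeated squaring mod 31: 18^1 ≡ 18, 18^2 ≡ 18² = 324 ≡ 14, 18^4 ≡ 14² = 196 ≡ 10. Since 7 = 4 + 2 + 1, 18^7 ≡ 10·14·18: 10·14 = 140 ≡ 16, then 16·18 = 288 ≡ 9. So 18^7 ≡ 9 (mod 31).
Hence f⁻¹(18) = 9.

9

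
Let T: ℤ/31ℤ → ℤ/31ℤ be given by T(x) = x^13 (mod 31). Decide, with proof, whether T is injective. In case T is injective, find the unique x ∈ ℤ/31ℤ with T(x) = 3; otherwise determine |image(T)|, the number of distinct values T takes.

Since 31 is prime, the nonzero elements of ℤ/31ℤ form a cyclic group of order 30.
As gcd(13, 30) = 1, raising to the 13th power is a bijection on this group: if u^13 ≡ v^13 then (uv^{−1})^13 = 1, and the only element of order dividing gcd(13, 30) = 1 is 1, so u = v.
With T(0) = 0 this makes T injective on all of ℤ/31ℤ, hence bijective (finite equal-size domain and codomain). In particular T is injective.
Since T is injective, we find the preimage of 3. The inverse of x ↦ x^13 on (ℤ/31ℤ)^× is x ↦ x^7, because 13·7 = 91 = 3·30 + 1 ≡ 1 (mod 30) and x^{30} = 1 for x ≠ 0 (Fermat). So T⁻¹(3) = 3^7 mod 31.
Repeated squaring mod 31: 3^1 ≡ 3, 3^2 ≡ 3² = 9, 3^4 ≡ 9² = 81 ≡ 19. Since 7 = 4 + 2 + 1, 3^7 ≡ 19·9·3: 19·9 = 171 ≡ 16, then 16·3 = 48 ≡ 17. So 3^7 ≡ 17 (mod 31).
Hence T⁻¹(3) = 17.

17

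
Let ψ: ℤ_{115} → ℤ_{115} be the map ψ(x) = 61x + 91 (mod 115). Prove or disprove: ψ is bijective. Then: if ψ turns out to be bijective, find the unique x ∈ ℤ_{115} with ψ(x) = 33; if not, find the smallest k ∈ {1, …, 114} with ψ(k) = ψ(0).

82

If ψ(s) = ψ(t), then 61s ≡ 61t (mod 115). Because gcd(61, 115) = 1, we may cancel 61 to get s ≡ t (mod 115).
We now compute 61⁻¹ mod 115 explicitly. Euclid's algorithm: 115 = 1·61 + 54, 61 = 1·54 + 7, 54 = 7·7 + 5, 7 = 1·5 + 2, 5 = 2·2 + 1; back-substituting gives 1 = 66·61 − 35·115, so 61⁻¹ ≡ 66 (mod 115).
Then y ↦ 66(y − 91) is a two-sided inverse to ψ, so every y ∈ ℤ_{115} has a preimage.
Hence ψ is bijective.
Since ψ is bijective, we find ψ⁻¹(33): we need 61x ≡ 33 − 91 ≡ 57 (mod 115). Using 61⁻¹ = 66: x ≡ 66·57 = 3762 = 32·115 + 82, so x = 82.
Check: ψ(82) = 61·82 + 91 = 5093 = 44·115 + 33 ≡ 33 (mod 115).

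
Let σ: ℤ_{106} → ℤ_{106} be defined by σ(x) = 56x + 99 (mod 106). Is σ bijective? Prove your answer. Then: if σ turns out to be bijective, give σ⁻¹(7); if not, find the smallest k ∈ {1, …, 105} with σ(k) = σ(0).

We have gcd(56, 106) = 2 > 1. Taking x_1 = 0 and x_2 = 53: σ(0) = 99 and σ(53) = 56·53 + 99 = 3067 ≡ 99 (mod 106).
So σ(0) = σ(53) while 0 ≠ 53, therefore σ is not injective, hence not bijective.
Since σ is not bijective, we find the least positive k with σ(k) = σ(0): this means 56k ≡ 0 (mod 106), i.e. 106 ∣ 56k. Since gcd(56, 106) = 2, dividing through by 2 this holds exactly when 53 ∣ 28k, and as gcd(28, 53) = 1, exactly when 53 ∣ k.
The smallest positive such k is 53.

53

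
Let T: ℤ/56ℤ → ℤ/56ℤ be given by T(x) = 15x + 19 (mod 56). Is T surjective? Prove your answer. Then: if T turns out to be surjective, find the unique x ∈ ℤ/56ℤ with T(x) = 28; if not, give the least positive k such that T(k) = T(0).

23

Since gcd(15, 56) = 1, 15 is invertible modulo 56. Euclid's algorithm: 56 = 3·15 + 11, 15 = 1·11 + 4, 11 = 2·4 + 3, 4 = 1·3 + 1; back-substituting gives 1 = 15·15 − 4·56, so 15⁻¹ ≡ 15 (mod 56).
Then y ↦ 15(y − 19) is a two-sided inverse to T, so every y ∈ ℤ/56ℤ has a preimage.
So T is surjective.
Since T is surjective, we compute T⁻¹(28): solve 15x + 19 ≡ 28 (mod 56), i.e. 15x ≡ 9 (mod 56).
Multiplying by 15⁻¹ = 15 gives x ≡ 15·9 = 135 = 2·56 + 23 ≡ 23 (mod 56).
Check: T(23) = 15·23 + 19 = 364 = 6·56 + 28 ≡ 28 (mod 56).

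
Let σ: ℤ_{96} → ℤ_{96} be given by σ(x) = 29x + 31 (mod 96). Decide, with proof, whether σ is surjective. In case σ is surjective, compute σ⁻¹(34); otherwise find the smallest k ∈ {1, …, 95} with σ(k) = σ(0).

Since gcd(29, 96) = 1, 29 is invertible modulo 96. Euclid's algorithm: 96 = 3·29 + 9, 29 = 3·9 + 2, 9 = 4·2 + 1; back-substituting gives 1 = 53·29 − 16·96, so 29⁻¹ ≡ 53 (mod 96).
For any y ∈ ℤ_{96}, x = 53(y − 31) mod 96 satisfies σ(x) = 29·53(y − 31) + 31 ≡ y (since 29·53 ≡ 1 mod 96). So every y has a preimage.
Therefore σ is surjective.
Since σ is surjective, we compute σ⁻¹(34): solve 29x + 31 ≡ 34 (mod 96), i.e. 29x ≡ 3 (mod 96).
Multiplying by 29⁻¹ = 53 gives x ≡ 53·3 = 159 = 1·96 + 63 ≡ 63 (mod 96).
Check: σ(63) = 29·63 + 31 = 1858 = 19·96 + 34 ≡ 34 (mod 96).

63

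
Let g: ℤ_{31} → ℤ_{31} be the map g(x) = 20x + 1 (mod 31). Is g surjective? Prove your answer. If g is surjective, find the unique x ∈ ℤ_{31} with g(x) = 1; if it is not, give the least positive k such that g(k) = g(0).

0

Recall that surjectivity means every element of the codomain has a preimage under g.
Since gcd(20, 31) = 1, 20 is invertible modulo 31. Euclid's algorithm: 31 = 1·20 + 11, 20 = 1·11 + 9, 11 = 1·9 + 2, 9 = 4·2 + 1; back-substituting gives 1 = 14·20 − 9·31, so 20⁻¹ ≡ 14 (mod 31).
For any y ∈ ℤ_{31}, x = 14(y − 1) mod 31 satisfies g(x) = 20·14(y − 1) + 1 ≡ y (since 20·14 ≡ 1 mod 31). So every y has a preimage.
Hence g is surjective.
Since g is surjective, we compute g⁻¹(1): solve 20x + 1 ≡ 1 (mod 31), i.e. 20x ≡ 0 (mod 31).
Multiplying by 20⁻¹ = 14 gives x ≡ 14·0 = 0 ≡ 0 (mod 31).
Check: g(0) = 20·0 + 1 = 1 ≡ 1 (mod 31).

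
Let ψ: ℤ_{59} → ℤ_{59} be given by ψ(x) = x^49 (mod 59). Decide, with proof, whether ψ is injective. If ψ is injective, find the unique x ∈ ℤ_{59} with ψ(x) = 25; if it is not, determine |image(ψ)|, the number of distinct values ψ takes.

Since 59 is prime, the nonzero elements of ℤ_{59} form a cyclic group of order 58.
As gcd(49, 58) = 1, raising to the 49th power is a bijection on this group: if x_1^49 ≡ x_2^49 then (x_1x_2^{−1})^49 = 1, and the only element of order dividing gcd(49, 58) = 1 is 1, so x_1 = x_2.
With ψ(0) = 0 this makes ψ injective on all of ℤ_{59}, hence bijective (finite equal-size domain and codomain). In particular ψ is injective.
Since ψ is injective, we find the preimage of 25. The inverse of x ↦ x^49 on (ℤ_{59})^× is x ↦ x^45, because 49·45 = 2205 = 38·58 + 1 ≡ 1 (mod 58) and x^{58} = 1 for x ≠ 0 (Fermat). So ψ⁻¹(25) = 25^45 mod 59.
Repeated squaring mod 59: 25^1 ≡ 25, 25^2 ≡ 25² = 625 ≡ 35, 25^4 ≡ 35² = 1225 ≡ 45, 25^8 ≡ 45² = 2025 ≡ 19, 25^16 ≡ 19² = 361 ≡ 7, 25^32 ≡ 7² = 49. Since 45 = 32 + 8 + 4 + 1, 25^45 ≡ 49·19·45·25: 49·19 = 931 ≡ 46, then 46·45 = 2070 ≡ 5, then 5·25 = 125 ≡ 7. So 25^45 ≡ 7 (mod 59).
Hence ψ⁻¹(25) = 7.

7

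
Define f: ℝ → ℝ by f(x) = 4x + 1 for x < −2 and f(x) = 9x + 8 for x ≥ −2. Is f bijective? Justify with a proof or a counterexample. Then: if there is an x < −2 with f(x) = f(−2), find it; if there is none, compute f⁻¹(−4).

Both pieces are strictly increasing (slopes 4 and 9), so each is injective on its own interval.
The left piece maps (−∞, −2) onto (−∞, −7); the right piece maps [−2, ∞) onto [−10, ∞).
These images overlap. In particular f(−2) = −10 (right piece), and solving 4x + 1 = −10 on the left piece gives x = −11/4 < −2.
So f(−11/4) = f(−2) with −11/4 ≠ −2, and f is not injective, hence not bijective. This x = −11/4 is the requested value below −2.

-11/4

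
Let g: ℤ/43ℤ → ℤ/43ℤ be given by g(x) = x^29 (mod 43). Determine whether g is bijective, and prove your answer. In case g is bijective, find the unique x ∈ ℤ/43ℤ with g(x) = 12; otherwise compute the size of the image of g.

29

Since 43 is prime, the nonzero elements of ℤ/43ℤ form a cyclic group of order 42.
As gcd(29, 42) = 1, raising to the 29th power is a bijection on this group: if x_1^29 ≡ x_2^29 then (x_1x_2^{−1})^29 = 1, and the only element of order dividing gcd(29, 42) = 1 is 1, so x_1 = x_2.
With g(0) = 0 this makes g injective on all of ℤ/43ℤ, hence bijective (finite equal-size domain and codomain). In particular g is bijective.
Since g is bijective, we find the preimage of 12. The inverse of x ↦ x^29 on (ℤ/43ℤ)^× is x ↦ x^29, because 29·29 = 841 = 20·42 + 1 ≡ 1 (mod 42) and x^{42} = 1 for x ≠ 0 (Fermat). So g⁻¹(12) = 12^29 mod 43.
Repeated squaring mod 43: 12^1 ≡ 12, 12^2 ≡ 12² = 144 ≡ 15, 12^4 ≡ 15² = 225 ≡ 10, 12^8 ≡ 10² = 100 ≡ 14, 12^16 ≡ 14² = 196 ≡ 24. Since 29 = 16 + 8 + 4 + 1, 12^29 ≡ 24·14·10·12: 24·14 = 336 ≡ 35, then 35·10 = 350 ≡ 6, then 6·12 = 72 ≡ 29. So 12^29 ≡ 29 (mod 43).
Hence g⁻¹(12) = 29.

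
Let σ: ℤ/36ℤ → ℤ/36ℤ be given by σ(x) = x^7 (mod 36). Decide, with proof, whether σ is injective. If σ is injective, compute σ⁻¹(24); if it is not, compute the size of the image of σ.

σ(0) = 0^7 = 0.
σ(6): Repeated squaring mod 36: 6^1 ≡ 6, 6^2 ≡ 6² = 36 ≡ 0, 6^4 ≡ 0² = 0. Since 7 = 4 + 2 + 1, 6^7 ≡ 0·0·6: 0·0 = 0, then 0·6 = 0. So 6^7 ≡ 0 (mod 36).
So σ(0) = σ(6) = 0 while 0 ≠ 6, hence σ is not injective.
Since σ is not injective, we determine |image(σ)|. Computing x^7 mod 36 for each x (by repeated squaring, reducing mod 36 at every step), the values σ(0), σ(1), …, σ(35) are: 0, 1, 20, 27, 4, 5, 0, 7, 8, 9, 28, 11, 0, 13, 32, 27, 16, 17, 0, 19, 20, 9, 4, 23, 0, 25, 8, 27, 28, 29, 0, 31, 32, 9, 16, 35.
The distinct values are {0, 1, 4, 5, 7, 8, 9, 11, 13, 16, 17, 19, 20, 23, 25, 27, 28, 29, 31, 32, 35}; there are 21 of them.

21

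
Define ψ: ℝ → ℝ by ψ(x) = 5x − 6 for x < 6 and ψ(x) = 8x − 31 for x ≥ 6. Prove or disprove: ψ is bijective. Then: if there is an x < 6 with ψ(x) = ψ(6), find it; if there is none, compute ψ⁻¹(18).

Both pieces are strictly increasing (slopes 5 and 8), so each is injective on its own interval.
The left piece maps (−∞, 6) onto (−∞, 24); the right piece maps [6, ∞) onto [17, ∞).
These images overlap. In particular ψ(6) = 17 (right piece), and solving 5x − 6 = 17 on the left piece gives x = 23/5 < 6.
So ψ(23/5) = ψ(6) with 23/5 ≠ 6, and ψ is not injective, hence not bijective. This x = 23/5 is the requested value below 6.

23/5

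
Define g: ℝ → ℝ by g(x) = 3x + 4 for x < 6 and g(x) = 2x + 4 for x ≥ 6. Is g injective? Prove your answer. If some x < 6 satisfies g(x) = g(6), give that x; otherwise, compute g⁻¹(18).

4

Both pieces are strictly increasing (slopes 3 and 2), so each is injective on its own interval.
The left piece maps (−∞, 6) onto (−∞, 22); the right piece maps [6, ∞) onto [16, ∞).
These images overlap. In particular g(6) = 16 (right piece), and solving 3x + 4 = 16 on the left piece gives x = 4 < 6.
So g(4) = g(6) with 4 ≠ 6, and g is not injective. This x = 4 is the requested value below 6.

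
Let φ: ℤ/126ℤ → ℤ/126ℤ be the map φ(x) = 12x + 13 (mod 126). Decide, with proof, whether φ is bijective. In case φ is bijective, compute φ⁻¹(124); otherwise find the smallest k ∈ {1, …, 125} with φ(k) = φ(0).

Recall: φ is injective if φ(a) = φ(b) implies a = b.
We have gcd(12, 126) = 6 > 1. Taking a = 0 and b = 21: φ(0) = 13 and φ(21) = 12·21 + 13 = 265 ≡ 13 (mod 126).
So φ(0) = φ(21) while 0 ≠ 21, thus φ is not injective, hence not bijective.
Since φ is not bijective, we find the least positive k with φ(k) = φ(0): this means 12k ≡ 0 (mod 126), i.e. 126 ∣ 12k. Since gcd(12, 126) = 6, dividing through by 6 this holds exactly when 21 ∣ 2k, and as gcd(2, 21) = 1, exactly when 21 ∣ k.
The smallest positive such k is 21.

21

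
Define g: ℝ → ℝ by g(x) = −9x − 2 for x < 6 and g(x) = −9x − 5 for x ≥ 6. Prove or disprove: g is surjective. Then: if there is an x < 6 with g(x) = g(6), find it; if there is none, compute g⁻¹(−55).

53/9

Both pieces are strictly decreasing (slopes −9 and −9), so each is injective on its own interval.
The left piece maps (−∞, 6) onto (−56, ∞); the right piece maps [6, ∞) onto (−∞, −59].
The union (−56, ∞) ∪ (−∞, −59] omits the interval between −56 and −59; in particular −56 has no preimage. So g is not surjective.
Because the two images are disjoint, no x < 6 has g(x) = g(6), so we compute g⁻¹(−55): −55 lies in (−56, ∞), so solve −9x − 2 = −55: x = (−55 + 2)/(−9) = 53/9.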